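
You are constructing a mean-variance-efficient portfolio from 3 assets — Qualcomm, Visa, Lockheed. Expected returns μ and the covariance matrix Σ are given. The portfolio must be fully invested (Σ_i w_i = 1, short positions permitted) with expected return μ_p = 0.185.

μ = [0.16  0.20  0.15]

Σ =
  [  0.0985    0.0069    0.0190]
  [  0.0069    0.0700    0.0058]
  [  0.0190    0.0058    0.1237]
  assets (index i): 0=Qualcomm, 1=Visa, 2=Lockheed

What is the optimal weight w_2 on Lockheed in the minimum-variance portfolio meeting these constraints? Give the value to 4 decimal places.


0.1254

g=Σ⁻¹μ = [1.2658  2.6583  0.8935]
h=Σ⁻¹𝟙 = [8.0395  12.9762  6.2408]
a=μᵀg=0.868225  b=𝟙ᵀg=4.817670  c=𝟙ᵀh=27.256448  D=ac−b²=0.454791
λ₁=(c·0.185−b)/D = (27.256448·0.185−4.817670)/0.454791 = 0.494234
λ₂=(a−b·0.185)/D = (0.868225−4.817670·0.185)/0.454791 = -0.050669
w* = 0.494234·g + -0.050669·h:
  w_0 = 0.494234·1.2658 + -0.050669·8.0395 = 0.2182  (Qualcomm)
  w_1 = 0.494234·2.6583 + -0.050669·12.9762 = 0.6564  (Visa)
  w_2 = 0.494234·0.8935 + -0.050669·6.2408 = 0.1254  (Lockheed)
Σw_i=1.0000  μᵀw=0.1850
σ²=wᵀΣw=λ₁·μ_p+λ₂ = 0.494234·0.185 + -0.050669 = 0.040764 ≈ 0.0408


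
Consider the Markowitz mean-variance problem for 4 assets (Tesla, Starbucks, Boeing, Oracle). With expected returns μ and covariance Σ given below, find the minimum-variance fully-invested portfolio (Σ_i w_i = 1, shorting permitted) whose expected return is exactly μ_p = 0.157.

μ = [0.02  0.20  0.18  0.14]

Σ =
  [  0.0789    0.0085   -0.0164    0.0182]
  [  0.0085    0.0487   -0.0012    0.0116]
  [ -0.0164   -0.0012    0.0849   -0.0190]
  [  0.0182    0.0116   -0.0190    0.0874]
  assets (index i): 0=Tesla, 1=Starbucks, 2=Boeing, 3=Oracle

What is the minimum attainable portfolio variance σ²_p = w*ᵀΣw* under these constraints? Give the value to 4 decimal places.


g=Σ⁻¹μ = [-0.0066  3.7764  2.5426  1.6547]
h=Σ⁻¹𝟙 = [11.9728  16.3786  16.6489  10.3940]
a=μᵀg=1.444476  b=𝟙ᵀg=7.967146  c=𝟙ᵀh=55.394327  D=ac−b²=16.540343
λ₁=(c·0.157−b)/D = (55.394327·0.157−7.967146)/16.540343 = 0.044120
λ₂=(a−b·0.157)/D = (1.444476−7.967146·0.157)/16.540343 = 0.011707
w* = 0.044120·g + 0.011707·h:
  w_0 = 0.044120·-0.0066 + 0.011707·11.9728 = 0.1399  (Tesla)
  w_1 = 0.044120·3.7764 + 0.011707·16.3786 = 0.3584  (Starbucks)
  w_2 = 0.044120·2.5426 + 0.011707·16.6489 = 0.3071  (Boeing)
  w_3 = 0.044120·1.6547 + 0.011707·10.3940 = 0.1947  (Oracle)
Σw_i=1.0000  μᵀw=0.1570
σ²=wᵀΣw=λ₁·μ_p+λ₂ = 0.044120·0.157 + 0.011707 = 0.018634 ≈ 0.0186

0.0186


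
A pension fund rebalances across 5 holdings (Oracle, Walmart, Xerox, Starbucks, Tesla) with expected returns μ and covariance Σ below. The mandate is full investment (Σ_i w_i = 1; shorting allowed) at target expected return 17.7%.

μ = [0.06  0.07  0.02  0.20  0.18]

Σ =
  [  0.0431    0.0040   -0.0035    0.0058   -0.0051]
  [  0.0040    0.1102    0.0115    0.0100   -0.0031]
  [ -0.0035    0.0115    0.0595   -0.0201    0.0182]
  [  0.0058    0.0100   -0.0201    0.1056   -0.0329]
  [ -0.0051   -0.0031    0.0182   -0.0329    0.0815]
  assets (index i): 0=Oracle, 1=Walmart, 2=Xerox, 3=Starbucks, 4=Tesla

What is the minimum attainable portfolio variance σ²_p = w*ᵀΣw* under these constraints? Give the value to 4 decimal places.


x=Σ⁻¹μ = [1.3930  0.3890  0.2762  2.8983  3.4189]
y=Σ⁻¹𝟙 = [23.9164  5.3738  17.5632  16.1524  16.5693]
a=μᵀx=1.311394  b=𝟙ᵀx=8.375373  c=𝟙ᵀy=79.575134  D=ac−b²=34.207496
λ₁=(c·0.177−b)/D = (79.575134·0.177−8.375373)/34.207496 = 0.166906
λ₂=(a−b·0.177)/D = (1.311394−8.375373·0.177)/34.207496 = -0.005000
w* = 0.166906·x + -0.005000·y:
  w_0 = 0.166906·1.3930 + -0.005000·23.9164 = 0.1129  (Oracle)
  w_1 = 0.166906·0.3890 + -0.005000·5.3738 = 0.0381  (Walmart)
  w_2 = 0.166906·0.2762 + -0.005000·17.5632 = -0.0417  (Xerox)
  w_3 = 0.166906·2.8983 + -0.005000·16.1524 = 0.4030  (Starbucks)
  w_4 = 0.166906·3.4189 + -0.005000·16.5693 = 0.4878  (Tesla)
Σw_i=1.0000  μᵀw=0.1770
σ²=wᵀΣw=λ₁·μ_p+λ₂ = 0.166906·0.177 + -0.005000 = 0.024542 ≈ 0.0245

0.0245


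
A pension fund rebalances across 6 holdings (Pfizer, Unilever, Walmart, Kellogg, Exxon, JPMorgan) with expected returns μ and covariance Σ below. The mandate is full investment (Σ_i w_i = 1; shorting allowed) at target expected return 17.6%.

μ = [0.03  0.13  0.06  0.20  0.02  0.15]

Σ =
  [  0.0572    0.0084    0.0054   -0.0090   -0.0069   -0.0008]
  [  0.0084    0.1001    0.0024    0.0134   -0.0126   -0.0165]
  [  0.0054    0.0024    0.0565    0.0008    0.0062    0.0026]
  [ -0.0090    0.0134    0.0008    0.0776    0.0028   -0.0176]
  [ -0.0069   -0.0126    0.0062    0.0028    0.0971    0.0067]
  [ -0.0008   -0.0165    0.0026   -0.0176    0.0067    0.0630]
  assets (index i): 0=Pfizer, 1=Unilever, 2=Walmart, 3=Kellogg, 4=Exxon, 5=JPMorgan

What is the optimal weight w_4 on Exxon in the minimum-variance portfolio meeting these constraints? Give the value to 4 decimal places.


-0.0698

u=Σ⁻¹μ = [0.8231  1.3826  0.7057  3.2471  0.0550  3.6257]
v=Σ⁻¹𝟙 = [19.0253  10.6443  13.0385  17.8027  10.1501  22.2583]
a=μᵀu=1.441138  b=𝟙ᵀu=9.839108  c=𝟙ᵀv=92.919137  D=ac−b²=37.101238
λ₁=(c·0.176−b)/D = (92.919137·0.176−9.839108)/37.101238 = 0.175591
λ₂=(a−b·0.176)/D = (1.441138−9.839108·0.176)/37.101238 = -0.007831
w* = 0.175591·u + -0.007831·v:
  w_0 = 0.175591·0.8231 + -0.007831·19.0253 = -0.0045  (Pfizer)
  w_1 = 0.175591·1.3826 + -0.007831·10.6443 = 0.1594  (Unilever)
  w_2 = 0.175591·0.7057 + -0.007831·13.0385 = 0.0218  (Walmart)
  w_3 = 0.175591·3.2471 + -0.007831·17.8027 = 0.4307  (Kellogg)
  w_4 = 0.175591·0.0550 + -0.007831·10.1501 = -0.0698  (Exxon)
  w_5 = 0.175591·3.6257 + -0.007831·22.2583 = 0.4623  (JPMorgan)
Σw_i=1.0000  μᵀw=0.1760
σ²=wᵀΣw=λ₁·μ_p+λ₂ = 0.175591·0.176 + -0.007831 = 0.023073 ≈ 0.0231


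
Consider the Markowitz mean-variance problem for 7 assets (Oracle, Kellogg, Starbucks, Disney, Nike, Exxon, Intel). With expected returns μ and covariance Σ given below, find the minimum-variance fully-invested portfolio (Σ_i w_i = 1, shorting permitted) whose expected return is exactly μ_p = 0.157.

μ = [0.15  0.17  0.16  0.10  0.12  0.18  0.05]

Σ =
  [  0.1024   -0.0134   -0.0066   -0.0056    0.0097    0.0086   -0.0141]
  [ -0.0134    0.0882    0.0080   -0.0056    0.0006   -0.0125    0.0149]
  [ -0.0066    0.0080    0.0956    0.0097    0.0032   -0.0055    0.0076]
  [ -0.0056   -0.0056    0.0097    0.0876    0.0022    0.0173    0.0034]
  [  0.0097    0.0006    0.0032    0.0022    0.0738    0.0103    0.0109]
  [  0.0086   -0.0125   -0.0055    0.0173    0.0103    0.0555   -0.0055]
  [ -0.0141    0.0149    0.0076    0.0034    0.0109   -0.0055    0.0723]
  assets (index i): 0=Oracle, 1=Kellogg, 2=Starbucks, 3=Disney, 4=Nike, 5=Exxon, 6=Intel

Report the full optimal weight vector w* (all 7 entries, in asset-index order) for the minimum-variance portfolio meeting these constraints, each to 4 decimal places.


0.1485  0.2254  0.1526  0.0458  0.0693  0.3167  0.0417

g=Σ⁻¹μ = [1.6217  2.4635  1.6669  0.4981  0.7561  3.4611  0.4508]
h=Σ⁻¹𝟙 = [12.0971  13.1795  9.1776  7.9024  6.9422  17.5008  12.4227]
a=μᵀg=1.714813  b=𝟙ᵀg=10.918075  c=𝟙ᵀh=79.222286  D=ac−b²=16.647048
λ₁=(c·0.157−b)/D = (79.222286·0.157−10.918075)/16.647048 = 0.091297
λ₂=(a−b·0.157)/D = (1.714813−10.918075·0.157)/16.647048 = 0.000041
w* = 0.091297·g + 0.000041·h:
  w_0 = 0.091297·1.6217 + 0.000041·12.0971 = 0.1485  (Oracle)
  w_1 = 0.091297·2.4635 + 0.000041·13.1795 = 0.2254  (Kellogg)
  w_2 = 0.091297·1.6669 + 0.000041·9.1776 = 0.1526  (Starbucks)
  w_3 = 0.091297·0.4981 + 0.000041·7.9024 = 0.0458  (Disney)
  w_4 = 0.091297·0.7561 + 0.000041·6.9422 = 0.0693  (Nike)
  w_5 = 0.091297·3.4611 + 0.000041·17.5008 = 0.3167  (Exxon)
  w_6 = 0.091297·0.4508 + 0.000041·12.4227 = 0.0417  (Intel)
Σw_i=1.0000  μᵀw=0.1570
σ²=wᵀΣw=λ₁·μ_p+λ₂ = 0.091297·0.157 + 0.000041 = 0.014374 ≈ 0.0144


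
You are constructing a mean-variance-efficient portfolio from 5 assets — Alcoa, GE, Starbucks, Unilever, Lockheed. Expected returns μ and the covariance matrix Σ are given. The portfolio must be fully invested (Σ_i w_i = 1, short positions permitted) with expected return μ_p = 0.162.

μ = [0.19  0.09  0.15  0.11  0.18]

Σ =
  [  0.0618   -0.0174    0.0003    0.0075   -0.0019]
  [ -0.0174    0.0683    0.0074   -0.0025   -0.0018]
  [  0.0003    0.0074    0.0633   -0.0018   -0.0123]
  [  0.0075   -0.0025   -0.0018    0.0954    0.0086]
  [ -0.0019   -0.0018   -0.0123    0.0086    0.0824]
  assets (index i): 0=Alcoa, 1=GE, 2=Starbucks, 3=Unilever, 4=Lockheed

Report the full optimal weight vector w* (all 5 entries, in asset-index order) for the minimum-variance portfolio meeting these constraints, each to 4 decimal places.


0.3431  0.1327  0.2378  0.0337  0.2527

p=Σ⁻¹μ = [3.6313  2.0525  2.6447  0.7341  2.6312]
q=Σ⁻¹𝟙 = [20.8460  18.8466  16.5761  8.3309  14.6331]
a=μᵀp=1.825730  b=𝟙ᵀp=11.693695  c=𝟙ᵀq=79.232625  D=ac−b²=7.914881
λ₁=(c·0.162−b)/D = (79.232625·0.162−11.693695)/7.914881 = 0.144284
λ₂=(a−b·0.162)/D = (1.825730−11.693695·0.162)/7.914881 = -0.008673
w* = 0.144284·p + -0.008673·q:
  w_0 = 0.144284·3.6313 + -0.008673·20.8460 = 0.3431  (Alcoa)
  w_1 = 0.144284·2.0525 + -0.008673·18.8466 = 0.1327  (GE)
  w_2 = 0.144284·2.6447 + -0.008673·16.5761 = 0.2378  (Starbucks)
  w_3 = 0.144284·0.7341 + -0.008673·8.3309 = 0.0337  (Unilever)
  w_4 = 0.144284·2.6312 + -0.008673·14.6331 = 0.2527  (Lockheed)
Σw_i=1.0000  μᵀw=0.1620
σ²=wᵀΣw=λ₁·μ_p+λ₂ = 0.144284·0.162 + -0.008673 = 0.014701 ≈ 0.0147


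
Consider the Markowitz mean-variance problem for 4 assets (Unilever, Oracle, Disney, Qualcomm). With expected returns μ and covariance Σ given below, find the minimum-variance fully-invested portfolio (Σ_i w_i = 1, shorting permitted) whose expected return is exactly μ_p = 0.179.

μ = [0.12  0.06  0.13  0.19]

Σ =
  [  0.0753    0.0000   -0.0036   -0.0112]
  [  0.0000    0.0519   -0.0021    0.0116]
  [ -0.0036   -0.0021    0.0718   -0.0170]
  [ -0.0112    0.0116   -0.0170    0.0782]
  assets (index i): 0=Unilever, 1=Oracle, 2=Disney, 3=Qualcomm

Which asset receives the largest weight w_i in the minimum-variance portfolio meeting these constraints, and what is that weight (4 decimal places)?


p=Σ⁻¹μ = [2.2071  0.5382  2.7076  3.2545]
q=Σ⁻¹𝟙 = [16.7231  16.2569  19.2566  16.9575]
a=μᵀp=1.267497  b=𝟙ᵀp=8.707469  c=𝟙ᵀq=69.194054  D=ac−b²=11.883270
λ₁=(c·0.179−b)/D = (69.194054·0.179−8.707469)/11.883270 = 0.309533
λ₂=(a−b·0.179)/D = (1.267497−8.707469·0.179)/11.883270 = -0.024500
w* = 0.309533·p + -0.024500·q:
  w_0 = 0.309533·2.2071 + -0.024500·16.7231 = 0.2735  (Unilever)
  w_1 = 0.309533·0.5382 + -0.024500·16.2569 = -0.2317  (Oracle)
  w_2 = 0.309533·2.7076 + -0.024500·19.2566 = 0.3663  (Disney)
  w_3 = 0.309533·3.2545 + -0.024500·16.9575 = 0.5919  (Qualcomm)
Σw_i=1.0000  μᵀw=0.1790
σ²=wᵀΣw=λ₁·μ_p+λ₂ = 0.309533·0.179 + -0.024500 = 0.030906 ≈ 0.0309

Qualcomm (0.5919)


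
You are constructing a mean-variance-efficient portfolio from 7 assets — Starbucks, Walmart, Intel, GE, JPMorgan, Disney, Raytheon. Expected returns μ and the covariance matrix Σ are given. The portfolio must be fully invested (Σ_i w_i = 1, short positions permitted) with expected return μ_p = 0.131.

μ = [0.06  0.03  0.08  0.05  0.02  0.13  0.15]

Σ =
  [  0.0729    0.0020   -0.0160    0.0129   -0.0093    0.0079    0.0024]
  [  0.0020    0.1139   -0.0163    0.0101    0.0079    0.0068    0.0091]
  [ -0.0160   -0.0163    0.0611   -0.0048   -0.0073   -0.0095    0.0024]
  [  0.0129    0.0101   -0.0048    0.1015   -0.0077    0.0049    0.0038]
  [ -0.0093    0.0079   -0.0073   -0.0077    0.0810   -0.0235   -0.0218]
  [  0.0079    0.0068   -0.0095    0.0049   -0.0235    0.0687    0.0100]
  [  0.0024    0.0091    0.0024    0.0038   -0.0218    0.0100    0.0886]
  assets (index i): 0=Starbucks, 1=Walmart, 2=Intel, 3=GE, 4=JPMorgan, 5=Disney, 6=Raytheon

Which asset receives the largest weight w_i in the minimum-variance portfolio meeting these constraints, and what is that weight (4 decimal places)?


Disney (0.4387)

u=Σ⁻¹μ = [1.1386  0.1183  2.1800  0.3929  1.7555  2.3705  1.7385]
v=Σ⁻¹𝟙 = [19.2872  7.7468  30.4492  8.5712  27.4293  22.6658  12.9669]
a=μᵀu=0.869959  b=𝟙ᵀu=9.694313  c=𝟙ᵀv=129.116487  D=ac−b²=18.346370
λ₁=(c·0.131−b)/D = (129.116487·0.131−9.694313)/18.346370 = 0.393535
λ₂=(a−b·0.131)/D = (0.869959−9.694313·0.131)/18.346370 = -0.021802
w* = 0.393535·u + -0.021802·v:
  w_0 = 0.393535·1.1386 + -0.021802·19.2872 = 0.0276  (Starbucks)
  w_1 = 0.393535·0.1183 + -0.021802·7.7468 = -0.1223  (Walmart)
  w_2 = 0.393535·2.1800 + -0.021802·30.4492 = 0.1940  (Intel)
  w_3 = 0.393535·0.3929 + -0.021802·8.5712 = -0.0323  (GE)
  w_4 = 0.393535·1.7555 + -0.021802·27.4293 = 0.0928  (JPMorgan)
  w_5 = 0.393535·2.3705 + -0.021802·22.6658 = 0.4387  (Disney)
  w_6 = 0.393535·1.7385 + -0.021802·12.9669 = 0.4015  (Raytheon)
Σw_i=1.0000  μᵀw=0.1310
σ²=wᵀΣw=λ₁·μ_p+λ₂ = 0.393535·0.131 + -0.021802 = 0.029751 ≈ 0.0298


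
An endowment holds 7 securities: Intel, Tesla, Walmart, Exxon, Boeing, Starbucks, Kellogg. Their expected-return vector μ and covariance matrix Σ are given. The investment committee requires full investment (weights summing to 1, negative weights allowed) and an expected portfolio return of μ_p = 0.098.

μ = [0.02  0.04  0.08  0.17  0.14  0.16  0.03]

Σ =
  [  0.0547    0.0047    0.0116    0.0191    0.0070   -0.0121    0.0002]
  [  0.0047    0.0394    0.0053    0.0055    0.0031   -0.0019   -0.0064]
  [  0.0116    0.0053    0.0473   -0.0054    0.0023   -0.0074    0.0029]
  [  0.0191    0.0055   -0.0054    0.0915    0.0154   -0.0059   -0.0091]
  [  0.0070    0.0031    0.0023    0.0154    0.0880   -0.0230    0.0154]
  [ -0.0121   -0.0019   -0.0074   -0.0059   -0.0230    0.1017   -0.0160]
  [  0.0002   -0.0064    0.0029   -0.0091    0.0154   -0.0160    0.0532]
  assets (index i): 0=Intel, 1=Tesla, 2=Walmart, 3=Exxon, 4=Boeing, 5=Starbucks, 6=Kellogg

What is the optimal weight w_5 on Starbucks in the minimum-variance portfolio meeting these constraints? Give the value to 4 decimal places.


0.1986

g=Σ⁻¹μ = [-0.5723  0.6657  2.2111  2.0583  1.6109  2.3375  1.1144]
h=Σ⁻¹𝟙 = [11.9412  24.6820  17.7195  10.5549  7.7458  19.4868  26.1794]
a=μᵀg=1.174950  b=𝟙ᵀg=9.425680  c=𝟙ᵀh=118.309591  D=ac−b²=50.164448
λ₁=(c·0.098−b)/D = (118.309591·0.098−9.425680)/50.164448 = 0.043231
λ₂=(a−b·0.098)/D = (1.174950−9.425680·0.098)/50.164448 = 0.005008
w* = 0.043231·g + 0.005008·h:
  w_0 = 0.043231·-0.5723 + 0.005008·11.9412 = 0.0351  (Intel)
  w_1 = 0.043231·0.6657 + 0.005008·24.6820 = 0.1524  (Tesla)
  w_2 = 0.043231·2.2111 + 0.005008·17.7195 = 0.1843  (Walmart)
  w_3 = 0.043231·2.0583 + 0.005008·10.5549 = 0.1418  (Exxon)
  w_4 = 0.043231·1.6109 + 0.005008·7.7458 = 0.1084  (Boeing)
  w_5 = 0.043231·2.3375 + 0.005008·19.4868 = 0.1986  (Starbucks)
  w_6 = 0.043231·1.1144 + 0.005008·26.1794 = 0.1793  (Kellogg)
Σw_i=1.0000  μᵀw=0.0980
σ²=wᵀΣw=λ₁·μ_p+λ₂ = 0.043231·0.098 + 0.005008 = 0.009245 ≈ 0.0092


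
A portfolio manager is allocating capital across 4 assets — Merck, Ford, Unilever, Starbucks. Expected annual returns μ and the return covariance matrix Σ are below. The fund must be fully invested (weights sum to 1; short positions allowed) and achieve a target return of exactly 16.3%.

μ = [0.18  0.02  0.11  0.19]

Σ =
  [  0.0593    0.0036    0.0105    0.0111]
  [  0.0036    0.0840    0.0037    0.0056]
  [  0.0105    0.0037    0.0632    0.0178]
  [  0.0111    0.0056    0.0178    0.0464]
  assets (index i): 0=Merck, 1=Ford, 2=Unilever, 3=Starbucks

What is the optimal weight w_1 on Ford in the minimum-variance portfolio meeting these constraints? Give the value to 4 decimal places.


0.0807

p=Σ⁻¹μ = [2.3351  -0.1060  0.4027  3.3945]
q=Σ⁻¹𝟙 = [12.0016  10.0536  9.3286  13.8887]
a=μᵀp=1.107461  b=𝟙ᵀp=6.026343  c=𝟙ᵀq=45.272409  D=ac−b²=13.820620
λ₁=(c·0.163−b)/D = (45.272409·0.163−6.026343)/13.820620 = 0.097902
λ₂=(a−b·0.163)/D = (1.107461−6.026343·0.163)/13.820620 = 0.009057
w* = 0.097902·p + 0.009057·q:
  w_0 = 0.097902·2.3351 + 0.009057·12.0016 = 0.3373  (Merck)
  w_1 = 0.097902·-0.1060 + 0.009057·10.0536 = 0.0807  (Ford)
  w_2 = 0.097902·0.4027 + 0.009057·9.3286 = 0.1239  (Unilever)
  w_3 = 0.097902·3.3945 + 0.009057·13.8887 = 0.4581  (Starbucks)
Σw_i=1.0000  μᵀw=0.1630
σ²=wᵀΣw=λ₁·μ_p+λ₂ = 0.097902·0.163 + 0.009057 = 0.025014 ≈ 0.0250


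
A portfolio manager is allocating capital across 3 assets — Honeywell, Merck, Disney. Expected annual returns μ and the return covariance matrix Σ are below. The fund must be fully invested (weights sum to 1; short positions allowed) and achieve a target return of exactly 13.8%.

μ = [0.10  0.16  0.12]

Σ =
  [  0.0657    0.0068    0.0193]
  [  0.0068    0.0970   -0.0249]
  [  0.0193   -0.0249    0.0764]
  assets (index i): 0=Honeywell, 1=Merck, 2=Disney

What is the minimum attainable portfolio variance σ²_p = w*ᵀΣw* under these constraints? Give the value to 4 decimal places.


u=Σ⁻¹μ = [0.6853  2.1392  2.0947]
v=Σ⁻¹𝟙 = [9.3743  13.5367  15.1327]
a=μᵀu=0.662167  b=𝟙ᵀu=4.919226  c=𝟙ᵀv=38.043691  D=ac−b²=0.992512
λ₁=(c·0.138−b)/D = (38.043691·0.138−4.919226)/0.992512 = 0.333299
λ₂=(a−b·0.138)/D = (0.662167−4.919226·0.138)/0.992512 = -0.016812
w* = 0.333299·u + -0.016812·v:
  w_0 = 0.333299·0.6853 + -0.016812·9.3743 = 0.0708  (Honeywell)
  w_1 = 0.333299·2.1392 + -0.016812·13.5367 = 0.4854  (Merck)
  w_2 = 0.333299·2.0947 + -0.016812·15.1327 = 0.4438  (Disney)
Σw_i=1.0000  μᵀw=0.1380
σ²=wᵀΣw=λ₁·μ_p+λ₂ = 0.333299·0.138 + -0.016812 = 0.029184 ≈ 0.0292

0.0292


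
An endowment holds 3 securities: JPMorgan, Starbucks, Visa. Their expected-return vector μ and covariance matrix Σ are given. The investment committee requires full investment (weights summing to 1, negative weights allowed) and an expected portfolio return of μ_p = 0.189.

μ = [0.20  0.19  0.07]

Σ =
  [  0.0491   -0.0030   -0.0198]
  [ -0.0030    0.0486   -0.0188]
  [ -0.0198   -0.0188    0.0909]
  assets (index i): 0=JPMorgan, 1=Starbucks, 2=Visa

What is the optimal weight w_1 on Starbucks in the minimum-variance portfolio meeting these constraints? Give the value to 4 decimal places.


p=Σ⁻¹μ = [5.6731  5.4735  3.1378]
q=Σ⁻¹𝟙 = [32.2786  32.1132  24.6738]
a=μᵀp=2.394228  b=𝟙ᵀp=14.284400  c=𝟙ᵀq=89.065608  D=ac−b²=9.199253
λ₁=(c·0.189−b)/D = (89.065608·0.189−14.284400)/9.199253 = 0.277088
λ₂=(a−b·0.189)/D = (2.394228−14.284400·0.189)/9.199253 = -0.033212
w* = 0.277088·p + -0.033212·q:
  w_0 = 0.277088·5.6731 + -0.033212·32.2786 = 0.4999  (JPMorgan)
  w_1 = 0.277088·5.4735 + -0.033212·32.1132 = 0.4501  (Starbucks)
  w_2 = 0.277088·3.1378 + -0.033212·24.6738 = 0.0500  (Visa)
Σw_i=1.0000  μᵀw=0.1890
σ²=wᵀΣw=λ₁·μ_p+λ₂ = 0.277088·0.189 + -0.033212 = 0.019158 ≈ 0.0192

0.4501


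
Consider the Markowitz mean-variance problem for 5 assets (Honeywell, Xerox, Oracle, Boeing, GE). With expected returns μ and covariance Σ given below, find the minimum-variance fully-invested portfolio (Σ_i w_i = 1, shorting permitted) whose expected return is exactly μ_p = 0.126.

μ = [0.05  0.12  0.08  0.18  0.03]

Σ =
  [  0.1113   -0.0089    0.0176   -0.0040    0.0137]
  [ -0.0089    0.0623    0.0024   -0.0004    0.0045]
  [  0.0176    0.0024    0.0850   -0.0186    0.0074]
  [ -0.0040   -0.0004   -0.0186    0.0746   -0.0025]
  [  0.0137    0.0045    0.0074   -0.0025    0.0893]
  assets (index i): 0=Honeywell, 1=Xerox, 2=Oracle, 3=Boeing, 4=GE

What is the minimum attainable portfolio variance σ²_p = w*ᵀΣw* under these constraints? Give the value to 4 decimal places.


x=Σ⁻¹μ = [0.4700  1.9484  1.3902  2.7995  0.1288]
y=Σ⁻¹𝟙 = [7.8273  16.1682  12.7400  17.3763  8.6134]
a=μᵀx=0.876292  b=𝟙ᵀx=6.736879  c=𝟙ᵀy=62.725101  D=ac−b²=9.579977
λ₁=(c·0.126−b)/D = (62.725101·0.126−6.736879)/9.579977 = 0.121763
λ₂=(a−b·0.126)/D = (0.876292−6.736879·0.126)/9.579977 = 0.002865
w* = 0.121763·x + 0.002865·y:
  w_0 = 0.121763·0.4700 + 0.002865·7.8273 = 0.0796  (Honeywell)
  w_1 = 0.121763·1.9484 + 0.002865·16.1682 = 0.2836  (Xerox)
  w_2 = 0.121763·1.3902 + 0.002865·12.7400 = 0.2058  (Oracle)
  w_3 = 0.121763·2.7995 + 0.002865·17.3763 = 0.3907  (Boeing)
  w_4 = 0.121763·0.1288 + 0.002865·8.6134 = 0.0404  (GE)
Σw_i=1.0000  μᵀw=0.1260
σ²=wᵀΣw=λ₁·μ_p+λ₂ = 0.121763·0.126 + 0.002865 = 0.018207 ≈ 0.0182

0.0182


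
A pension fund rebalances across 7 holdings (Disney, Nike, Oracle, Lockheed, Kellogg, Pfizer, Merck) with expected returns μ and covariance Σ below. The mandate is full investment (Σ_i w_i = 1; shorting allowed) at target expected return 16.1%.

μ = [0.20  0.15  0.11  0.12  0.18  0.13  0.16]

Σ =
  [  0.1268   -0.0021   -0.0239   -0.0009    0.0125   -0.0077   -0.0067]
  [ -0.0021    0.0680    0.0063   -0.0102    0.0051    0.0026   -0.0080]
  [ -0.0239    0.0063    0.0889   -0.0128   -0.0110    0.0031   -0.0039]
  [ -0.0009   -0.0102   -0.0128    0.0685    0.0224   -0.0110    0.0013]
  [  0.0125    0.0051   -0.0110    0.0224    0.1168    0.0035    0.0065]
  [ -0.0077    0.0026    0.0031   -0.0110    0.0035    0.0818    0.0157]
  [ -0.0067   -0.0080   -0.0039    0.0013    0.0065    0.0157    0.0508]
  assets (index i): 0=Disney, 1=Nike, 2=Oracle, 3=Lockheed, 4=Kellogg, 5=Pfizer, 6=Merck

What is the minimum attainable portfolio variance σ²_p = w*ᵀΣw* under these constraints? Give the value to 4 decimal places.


x=Σ⁻¹μ = [2.2525  2.7639  2.2029  2.5224  0.6698  1.2669  3.5093]
y=Σ⁻¹𝟙 = [13.1905  18.6420  17.4056  21.3661  2.3561  10.8619  21.4916]
a=μᵀx=2.256843  b=𝟙ᵀx=15.187725  c=𝟙ᵀy=105.313637  D=ac−b²=7.009420
λ₁=(c·0.161−b)/D = (105.313637·0.161−15.187725)/7.009420 = 0.252199
λ₂=(a−b·0.161)/D = (2.256843−15.187725·0.161)/7.009420 = -0.026875
w* = 0.252199·x + -0.026875·y:
  w_0 = 0.252199·2.2525 + -0.026875·13.1905 = 0.2136  (Disney)
  w_1 = 0.252199·2.7639 + -0.026875·18.6420 = 0.1960  (Nike)
  w_2 = 0.252199·2.2029 + -0.026875·17.4056 = 0.0878  (Oracle)
  w_3 = 0.252199·2.5224 + -0.026875·21.3661 = 0.0619  (Lockheed)
  w_4 = 0.252199·0.6698 + -0.026875·2.3561 = 0.1056  (Kellogg)
  w_5 = 0.252199·1.2669 + -0.026875·10.8619 = 0.0276  (Pfizer)
  w_6 = 0.252199·3.5093 + -0.026875·21.4916 = 0.3074  (Merck)
Σw_i=1.0000  μᵀw=0.1610
σ²=wᵀΣw=λ₁·μ_p+λ₂ = 0.252199·0.161 + -0.026875 = 0.013729 ≈ 0.0137

0.0137


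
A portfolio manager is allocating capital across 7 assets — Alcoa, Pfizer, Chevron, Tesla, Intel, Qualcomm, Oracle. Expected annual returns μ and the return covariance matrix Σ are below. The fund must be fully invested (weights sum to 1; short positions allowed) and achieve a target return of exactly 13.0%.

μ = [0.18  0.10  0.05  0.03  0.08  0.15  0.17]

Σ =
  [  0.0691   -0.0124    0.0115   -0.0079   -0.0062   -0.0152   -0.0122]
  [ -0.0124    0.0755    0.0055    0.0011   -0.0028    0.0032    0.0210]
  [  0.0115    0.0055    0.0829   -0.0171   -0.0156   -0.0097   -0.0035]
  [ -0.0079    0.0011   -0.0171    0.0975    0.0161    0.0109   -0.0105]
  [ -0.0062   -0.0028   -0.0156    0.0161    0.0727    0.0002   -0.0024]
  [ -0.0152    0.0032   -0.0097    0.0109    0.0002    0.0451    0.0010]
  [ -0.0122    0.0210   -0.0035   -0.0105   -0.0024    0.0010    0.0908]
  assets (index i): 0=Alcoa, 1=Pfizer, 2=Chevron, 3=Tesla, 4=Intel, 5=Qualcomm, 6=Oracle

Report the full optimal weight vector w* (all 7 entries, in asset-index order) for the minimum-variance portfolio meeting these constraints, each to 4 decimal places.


g=Σ⁻¹μ = [4.2865  1.1976  0.9544  0.2295  1.7265  4.7784  2.2276]
h=Σ⁻¹𝟙 = [25.6821  11.5694  17.4842  10.2942  18.2334  30.8935  13.7942]
a=μᵀg=2.179503  b=𝟙ᵀg=15.400461  c=𝟙ᵀh=127.950985  D=ac−b²=41.695299
λ₁=(c·0.130−b)/D = (127.950985·0.130−15.400461)/41.695299 = 0.029576
λ₂=(a−b·0.130)/D = (2.179503−15.400461·0.130)/41.695299 = 0.004256
w* = 0.029576·g + 0.004256·h:
  w_0 = 0.029576·4.2865 + 0.004256·25.6821 = 0.2361  (Alcoa)
  w_1 = 0.029576·1.1976 + 0.004256·11.5694 = 0.0847  (Pfizer)
  w_2 = 0.029576·0.9544 + 0.004256·17.4842 = 0.1026  (Chevron)
  w_3 = 0.029576·0.2295 + 0.004256·10.2942 = 0.0506  (Tesla)
  w_4 = 0.029576·1.7265 + 0.004256·18.2334 = 0.1287  (Intel)
  w_5 = 0.029576·4.7784 + 0.004256·30.8935 = 0.2728  (Qualcomm)
  w_6 = 0.029576·2.2276 + 0.004256·13.7942 = 0.1246  (Oracle)
Σw_i=1.0000  μᵀw=0.1300
σ²=wᵀΣw=λ₁·μ_p+λ₂ = 0.029576·0.130 + 0.004256 = 0.008101 ≈ 0.0081

0.2361  0.0847  0.1026  0.0506  0.1287  0.2728  0.1246


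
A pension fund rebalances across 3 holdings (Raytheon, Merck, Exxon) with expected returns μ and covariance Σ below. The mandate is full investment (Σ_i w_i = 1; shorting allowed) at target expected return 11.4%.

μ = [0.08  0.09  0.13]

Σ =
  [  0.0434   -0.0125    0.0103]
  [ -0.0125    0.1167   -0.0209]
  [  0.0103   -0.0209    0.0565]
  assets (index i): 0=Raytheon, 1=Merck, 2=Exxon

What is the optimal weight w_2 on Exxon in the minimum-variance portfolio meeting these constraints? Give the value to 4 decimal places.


0.6315

u=Σ⁻¹μ = [1.6486  1.3987  2.5177]
v=Σ⁻¹𝟙 = [22.7029  14.3821  18.8804]
a=μᵀu=0.585080  b=𝟙ᵀu=5.565079  c=𝟙ᵀv=55.965452  D=ac−b²=1.774159
λ₁=(c·0.114−b)/D = (55.965452·0.114−5.565079)/1.774159 = 0.459363
λ₂=(a−b·0.114)/D = (0.585080−5.565079·0.114)/1.774159 = -0.027810
w* = 0.459363·u + -0.027810·v:
  w_0 = 0.459363·1.6486 + -0.027810·22.7029 = 0.1260  (Raytheon)
  w_1 = 0.459363·1.3987 + -0.027810·14.3821 = 0.2425  (Merck)
  w_2 = 0.459363·2.5177 + -0.027810·18.8804 = 0.6315  (Exxon)
Σw_i=1.0000  μᵀw=0.1140
σ²=wᵀΣw=λ₁·μ_p+λ₂ = 0.459363·0.114 + -0.027810 = 0.024558 ≈ 0.0246


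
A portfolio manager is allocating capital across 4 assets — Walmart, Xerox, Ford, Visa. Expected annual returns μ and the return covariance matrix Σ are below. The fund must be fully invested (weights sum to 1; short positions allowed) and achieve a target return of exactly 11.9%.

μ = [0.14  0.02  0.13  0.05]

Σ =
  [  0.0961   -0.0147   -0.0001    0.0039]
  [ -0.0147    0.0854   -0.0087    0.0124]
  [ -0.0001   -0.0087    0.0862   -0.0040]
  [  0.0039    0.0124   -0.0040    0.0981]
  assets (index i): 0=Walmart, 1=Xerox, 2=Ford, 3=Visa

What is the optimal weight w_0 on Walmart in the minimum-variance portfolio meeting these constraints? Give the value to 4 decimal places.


u=Σ⁻¹μ = [1.5319  0.5963  1.5904  0.4383]
v=Σ⁻¹𝟙 = [12.2082  13.9447  13.4166  8.4928]
a=μᵀu=0.455057  b=𝟙ᵀu=4.156835  c=𝟙ᵀv=48.062211  D=ac−b²=4.591787
λ₁=(c·0.119−b)/D = (48.062211·0.119−4.156835)/4.591787 = 0.340296
λ₂=(a−b·0.119)/D = (0.455057−4.156835·0.119)/4.591787 = -0.008625
w* = 0.340296·u + -0.008625·v:
  w_0 = 0.340296·1.5319 + -0.008625·12.2082 = 0.4160  (Walmart)
  w_1 = 0.340296·0.5963 + -0.008625·13.9447 = 0.0826  (Xerox)
  w_2 = 0.340296·1.5904 + -0.008625·13.4166 = 0.4255  (Ford)
  w_3 = 0.340296·0.4383 + -0.008625·8.4928 = 0.0759  (Visa)
Σw_i=1.0000  μᵀw=0.1190
σ²=wᵀΣw=λ₁·μ_p+λ₂ = 0.340296·0.119 + -0.008625 = 0.031870 ≈ 0.0319

0.4160


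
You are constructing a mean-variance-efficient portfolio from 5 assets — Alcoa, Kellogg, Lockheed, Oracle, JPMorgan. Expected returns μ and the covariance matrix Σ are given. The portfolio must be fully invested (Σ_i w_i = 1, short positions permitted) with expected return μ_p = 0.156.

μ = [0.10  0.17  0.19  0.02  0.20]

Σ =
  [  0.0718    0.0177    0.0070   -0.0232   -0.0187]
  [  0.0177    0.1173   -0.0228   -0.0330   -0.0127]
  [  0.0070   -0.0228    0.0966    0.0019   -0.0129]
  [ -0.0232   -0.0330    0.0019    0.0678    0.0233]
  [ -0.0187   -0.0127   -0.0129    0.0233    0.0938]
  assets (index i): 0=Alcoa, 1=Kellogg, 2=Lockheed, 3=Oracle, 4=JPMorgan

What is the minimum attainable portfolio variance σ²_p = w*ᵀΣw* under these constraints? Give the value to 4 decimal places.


0.0145

u=Σ⁻¹μ = [1.6007  2.3118  2.7698  0.8850  2.9254]
v=Σ⁻¹𝟙 = [19.7835  16.6359  14.0386  24.8906  12.6053]
a=μᵀu=1.682115  b=𝟙ᵀu=10.492653  c=𝟙ᵀv=87.953917  D=ac−b²=37.852872
λ₁=(c·0.156−b)/D = (87.953917·0.156−10.492653)/37.852872 = 0.085282
λ₂=(a−b·0.156)/D = (1.682115−10.492653·0.156)/37.852872 = 0.001196
w* = 0.085282·u + 0.001196·v:
  w_0 = 0.085282·1.6007 + 0.001196·19.7835 = 0.1602  (Alcoa)
  w_1 = 0.085282·2.3118 + 0.001196·16.6359 = 0.2170  (Kellogg)
  w_2 = 0.085282·2.7698 + 0.001196·14.0386 = 0.2530  (Lockheed)
  w_3 = 0.085282·0.8850 + 0.001196·24.8906 = 0.1052  (Oracle)
  w_4 = 0.085282·2.9254 + 0.001196·12.6053 = 0.2646  (JPMorgan)
Σw_i=1.0000  μᵀw=0.1560
σ²=wᵀΣw=λ₁·μ_p+λ₂ = 0.085282·0.156 + 0.001196 = 0.014500 ≈ 0.0145


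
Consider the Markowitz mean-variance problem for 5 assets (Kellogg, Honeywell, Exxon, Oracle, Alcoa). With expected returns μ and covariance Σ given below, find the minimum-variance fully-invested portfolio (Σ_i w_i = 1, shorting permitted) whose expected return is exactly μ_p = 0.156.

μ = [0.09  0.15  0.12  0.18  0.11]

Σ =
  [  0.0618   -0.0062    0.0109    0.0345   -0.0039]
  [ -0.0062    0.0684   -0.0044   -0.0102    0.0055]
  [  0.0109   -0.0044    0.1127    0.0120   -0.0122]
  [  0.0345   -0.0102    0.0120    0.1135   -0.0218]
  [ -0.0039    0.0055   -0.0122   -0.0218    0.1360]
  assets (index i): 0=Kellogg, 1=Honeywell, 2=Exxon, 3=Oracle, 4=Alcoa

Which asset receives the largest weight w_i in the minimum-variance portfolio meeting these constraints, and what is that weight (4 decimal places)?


Honeywell (0.4136)

p=Σ⁻¹μ = [0.6332  2.4851  1.0362  1.7175  1.0947]
q=Σ⁻¹𝟙 = [12.8978  16.6895  8.4795  7.2154  8.9651]
a=μᵀp=0.983665  b=𝟙ᵀp=6.966698  c=𝟙ᵀq=54.247278  D=ac−b²=4.826242
λ₁=(c·0.156−b)/D = (54.247278·0.156−6.966698)/4.826242 = 0.309947
λ₂=(a−b·0.156)/D = (0.983665−6.966698·0.156)/4.826242 = -0.021371
w* = 0.309947·p + -0.021371·q:
  w_0 = 0.309947·0.6332 + -0.021371·12.8978 = -0.0794  (Kellogg)
  w_1 = 0.309947·2.4851 + -0.021371·16.6895 = 0.4136  (Honeywell)
  w_2 = 0.309947·1.0362 + -0.021371·8.4795 = 0.1400  (Exxon)
  w_3 = 0.309947·1.7175 + -0.021371·7.2154 = 0.3781  (Oracle)
  w_4 = 0.309947·1.0947 + -0.021371·8.9651 = 0.1477  (Alcoa)
Σw_i=1.0000  μᵀw=0.1560
σ²=wᵀΣw=λ₁·μ_p+λ₂ = 0.309947·0.156 + -0.021371 = 0.026981 ≈ 0.0270


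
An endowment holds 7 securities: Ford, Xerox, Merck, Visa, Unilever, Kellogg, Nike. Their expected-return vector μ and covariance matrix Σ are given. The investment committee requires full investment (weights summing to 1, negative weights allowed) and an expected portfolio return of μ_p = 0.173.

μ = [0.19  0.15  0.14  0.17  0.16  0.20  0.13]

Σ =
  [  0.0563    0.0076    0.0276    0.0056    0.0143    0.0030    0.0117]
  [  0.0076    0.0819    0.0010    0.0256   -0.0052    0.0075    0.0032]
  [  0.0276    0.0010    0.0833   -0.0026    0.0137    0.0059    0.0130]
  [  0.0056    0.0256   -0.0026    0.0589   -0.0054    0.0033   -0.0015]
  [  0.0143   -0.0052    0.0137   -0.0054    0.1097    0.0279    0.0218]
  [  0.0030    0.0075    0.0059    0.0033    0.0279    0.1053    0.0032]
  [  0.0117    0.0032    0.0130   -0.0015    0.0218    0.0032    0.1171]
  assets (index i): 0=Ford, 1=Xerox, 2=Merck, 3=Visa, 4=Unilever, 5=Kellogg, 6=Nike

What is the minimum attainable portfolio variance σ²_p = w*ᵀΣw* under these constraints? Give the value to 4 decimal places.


0.0194

x=Σ⁻¹μ = [2.3211  0.7561  0.6535  2.3674  0.7293  1.4559  0.6398]
y=Σ⁻¹𝟙 = [9.1584  6.4629  7.1212  13.8836  5.2732  6.3715  5.6795]
a=μᵀx=1.539407  b=𝟙ᵀx=8.923077  c=𝟙ᵀy=53.950412  D=ac−b²=3.430312
λ₁=(c·0.173−b)/D = (53.950412·0.173−8.923077)/3.430312 = 0.119623
λ₂=(a−b·0.173)/D = (1.539407−8.923077·0.173)/3.430312 = -0.001249
w* = 0.119623·x + -0.001249·y:
  w_0 = 0.119623·2.3211 + -0.001249·9.1584 = 0.2662  (Ford)
  w_1 = 0.119623·0.7561 + -0.001249·6.4629 = 0.0824  (Xerox)
  w_2 = 0.119623·0.6535 + -0.001249·7.1212 = 0.0693  (Merck)
  w_3 = 0.119623·2.3674 + -0.001249·13.8836 = 0.2658  (Visa)
  w_4 = 0.119623·0.7293 + -0.001249·5.2732 = 0.0807  (Unilever)
  w_5 = 0.119623·1.4559 + -0.001249·6.3715 = 0.1662  (Kellogg)
  w_6 = 0.119623·0.6398 + -0.001249·5.6795 = 0.0694  (Nike)
Σw_i=1.0000  μᵀw=0.1730
σ²=wᵀΣw=λ₁·μ_p+λ₂ = 0.119623·0.173 + -0.001249 = 0.019445 ≈ 0.0194


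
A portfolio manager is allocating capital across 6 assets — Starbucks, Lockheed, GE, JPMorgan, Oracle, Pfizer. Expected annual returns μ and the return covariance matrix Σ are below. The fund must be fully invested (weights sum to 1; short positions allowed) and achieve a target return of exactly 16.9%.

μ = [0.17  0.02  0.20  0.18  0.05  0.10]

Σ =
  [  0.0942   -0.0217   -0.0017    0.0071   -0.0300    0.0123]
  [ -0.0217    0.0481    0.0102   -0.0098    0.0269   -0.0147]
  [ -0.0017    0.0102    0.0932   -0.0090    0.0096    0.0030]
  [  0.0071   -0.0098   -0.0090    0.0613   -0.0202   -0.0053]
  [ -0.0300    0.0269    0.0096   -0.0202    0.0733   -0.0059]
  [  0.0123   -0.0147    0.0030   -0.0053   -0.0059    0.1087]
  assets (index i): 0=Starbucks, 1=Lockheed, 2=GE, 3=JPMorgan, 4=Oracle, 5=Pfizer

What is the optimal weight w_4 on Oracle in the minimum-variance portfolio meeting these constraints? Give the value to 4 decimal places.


x=Σ⁻¹μ = [2.3126  0.8864  2.2140  3.9435  2.1828  1.0278]
y=Σ⁻¹𝟙 = [19.2600  26.3242  8.4150  26.9563  19.2138  12.7052]
a=μᵀx=1.775401  b=𝟙ᵀx=12.567023  c=𝟙ᵀy=112.874523  D=ac−b²=42.467425
λ₁=(c·0.169−b)/D = (112.874523·0.169−12.567023)/42.467425 = 0.153265
λ₂=(a−b·0.169)/D = (1.775401−12.567023·0.169)/42.467425 = -0.008205
w* = 0.153265·x + -0.008205·y:
  w_0 = 0.153265·2.3126 + -0.008205·19.2600 = 0.1964  (Starbucks)
  w_1 = 0.153265·0.8864 + -0.008205·26.3242 = -0.0801  (Lockheed)
  w_2 = 0.153265·2.2140 + -0.008205·8.4150 = 0.2703  (GE)
  w_3 = 0.153265·3.9435 + -0.008205·26.9563 = 0.3832  (JPMorgan)
  w_4 = 0.153265·2.1828 + -0.008205·19.2138 = 0.1769  (Oracle)
  w_5 = 0.153265·1.0278 + -0.008205·12.7052 = 0.0533  (Pfizer)
Σw_i=1.0000  μᵀw=0.1690
σ²=wᵀΣw=λ₁·μ_p+λ₂ = 0.153265·0.169 + -0.008205 = 0.017697 ≈ 0.0177

0.1769


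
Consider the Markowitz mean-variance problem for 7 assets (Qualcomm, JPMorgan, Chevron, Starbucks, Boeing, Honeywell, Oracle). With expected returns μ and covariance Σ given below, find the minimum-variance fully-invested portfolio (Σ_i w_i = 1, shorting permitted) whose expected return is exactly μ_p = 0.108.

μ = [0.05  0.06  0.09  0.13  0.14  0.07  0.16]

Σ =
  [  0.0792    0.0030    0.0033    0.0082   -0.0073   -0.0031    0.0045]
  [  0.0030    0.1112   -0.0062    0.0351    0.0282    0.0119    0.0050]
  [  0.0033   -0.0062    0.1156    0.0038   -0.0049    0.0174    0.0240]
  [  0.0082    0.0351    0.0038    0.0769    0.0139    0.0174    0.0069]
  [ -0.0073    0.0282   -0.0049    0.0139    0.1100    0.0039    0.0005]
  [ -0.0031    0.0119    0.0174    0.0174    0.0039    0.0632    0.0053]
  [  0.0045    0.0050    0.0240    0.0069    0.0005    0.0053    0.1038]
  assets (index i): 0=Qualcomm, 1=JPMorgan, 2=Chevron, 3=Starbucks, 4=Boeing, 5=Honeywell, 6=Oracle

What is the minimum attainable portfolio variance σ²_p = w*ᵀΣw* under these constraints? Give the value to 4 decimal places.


0.0199

x=Σ⁻¹μ = [0.5505  -0.2817  0.4019  1.2811  1.2124  0.5388  1.3197]
y=Σ⁻¹𝟙 = [12.5751  3.7824  5.5193  4.9287  8.1305  11.7905  6.6616]
a=μᵀx=0.631934  b=𝟙ᵀx=5.022629  c=𝟙ᵀy=53.388140  D=ac−b²=8.510963
λ₁=(c·0.108−b)/D = (53.388140·0.108−5.022629)/8.510963 = 0.087333
λ₂=(a−b·0.108)/D = (0.631934−5.022629·0.108)/8.510963 = 0.010515
w* = 0.087333·x + 0.010515·y:
  w_0 = 0.087333·0.5505 + 0.010515·12.5751 = 0.1803  (Qualcomm)
  w_1 = 0.087333·-0.2817 + 0.010515·3.7824 = 0.0152  (JPMorgan)
  w_2 = 0.087333·0.4019 + 0.010515·5.5193 = 0.0931  (Chevron)
  w_3 = 0.087333·1.2811 + 0.010515·4.9287 = 0.1637  (Starbucks)
  w_4 = 0.087333·1.2124 + 0.010515·8.1305 = 0.1914  (Boeing)
  w_5 = 0.087333·0.5388 + 0.010515·11.7905 = 0.1710  (Honeywell)
  w_6 = 0.087333·1.3197 + 0.010515·6.6616 = 0.1853  (Oracle)
Σw_i=1.0000  μᵀw=0.1080
σ²=wᵀΣw=λ₁·μ_p+λ₂ = 0.087333·0.108 + 0.010515 = 0.019947 ≈ 0.0199


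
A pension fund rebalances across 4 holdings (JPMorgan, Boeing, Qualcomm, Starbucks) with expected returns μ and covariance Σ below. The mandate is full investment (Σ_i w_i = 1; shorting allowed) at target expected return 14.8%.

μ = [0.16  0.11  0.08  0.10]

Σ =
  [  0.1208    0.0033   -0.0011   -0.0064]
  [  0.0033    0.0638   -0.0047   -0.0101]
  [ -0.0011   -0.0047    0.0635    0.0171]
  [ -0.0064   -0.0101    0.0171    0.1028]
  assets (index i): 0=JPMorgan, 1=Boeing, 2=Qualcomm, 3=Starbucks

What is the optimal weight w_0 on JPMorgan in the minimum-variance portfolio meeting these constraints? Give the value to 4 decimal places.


0.6704

x=Σ⁻¹μ = [1.3386  1.9057  1.1403  1.0536]
y=Σ⁻¹𝟙 = [8.4313  17.8311  14.6368  9.5697]
a=μᵀx=0.620404  b=𝟙ᵀx=5.438348  c=𝟙ᵀy=50.468943  D=ac−b²=1.735501
λ₁=(c·0.148−b)/D = (50.468943·0.148−5.438348)/1.735501 = 1.170299
λ₂=(a−b·0.148)/D = (0.620404−5.438348·0.148)/1.735501 = -0.106293
w* = 1.170299·x + -0.106293·y:
  w_0 = 1.170299·1.3386 + -0.106293·8.4313 = 0.6704  (JPMorgan)
  w_1 = 1.170299·1.9057 + -0.106293·17.8311 = 0.3349  (Boeing)
  w_2 = 1.170299·1.1403 + -0.106293·14.6368 = -0.2212  (Qualcomm)
  w_3 = 1.170299·1.0536 + -0.106293·9.5697 = 0.2159  (Starbucks)
Σw_i=1.0000  μᵀw=0.1480
σ²=wᵀΣw=λ₁·μ_p+λ₂ = 1.170299·0.148 + -0.106293 = 0.066911 ≈ 0.0669


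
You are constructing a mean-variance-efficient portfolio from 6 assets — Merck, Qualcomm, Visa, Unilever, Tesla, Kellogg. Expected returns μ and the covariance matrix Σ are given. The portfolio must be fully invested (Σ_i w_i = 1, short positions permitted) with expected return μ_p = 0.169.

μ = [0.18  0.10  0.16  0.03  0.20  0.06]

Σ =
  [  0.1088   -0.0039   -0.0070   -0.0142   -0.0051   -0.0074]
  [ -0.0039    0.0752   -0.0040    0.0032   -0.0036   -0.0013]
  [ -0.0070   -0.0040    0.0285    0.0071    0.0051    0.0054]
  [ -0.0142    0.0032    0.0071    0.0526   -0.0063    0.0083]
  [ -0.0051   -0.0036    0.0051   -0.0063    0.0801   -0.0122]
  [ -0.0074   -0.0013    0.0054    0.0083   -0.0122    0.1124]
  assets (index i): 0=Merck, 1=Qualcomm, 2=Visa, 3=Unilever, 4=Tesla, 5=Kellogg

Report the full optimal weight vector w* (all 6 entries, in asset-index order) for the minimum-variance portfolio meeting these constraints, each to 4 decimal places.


0.1863  0.1282  0.5010  -0.0542  0.2128  0.0259

p=Σ⁻¹μ = [2.3192  1.8657  5.7461  0.5020  2.5036  0.6667]
q=Σ⁻¹𝟙 = [15.5201  15.9065  32.2382  18.2763  14.9162  8.8232]
a=μᵀp=2.079184  b=𝟙ᵀp=13.603285  c=𝟙ᵀq=105.680380  D=ac−b²=34.679561
λ₁=(c·0.169−b)/D = (105.680380·0.169−13.603285)/34.679561 = 0.122744
λ₂=(a−b·0.169)/D = (2.079184−13.603285·0.169)/34.679561 = -0.006337
w* = 0.122744·p + -0.006337·q:
  w_0 = 0.122744·2.3192 + -0.006337·15.5201 = 0.1863  (Merck)
  w_1 = 0.122744·1.8657 + -0.006337·15.9065 = 0.1282  (Qualcomm)
  w_2 = 0.122744·5.7461 + -0.006337·32.2382 = 0.5010  (Visa)
  w_3 = 0.122744·0.5020 + -0.006337·18.2763 = -0.0542  (Unilever)
  w_4 = 0.122744·2.5036 + -0.006337·14.9162 = 0.2128  (Tesla)
  w_5 = 0.122744·0.6667 + -0.006337·8.8232 = 0.0259  (Kellogg)
Σw_i=1.0000  μᵀw=0.1690
σ²=wᵀΣw=λ₁·μ_p+λ₂ = 0.122744·0.169 + -0.006337 = 0.014406 ≈ 0.0144
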